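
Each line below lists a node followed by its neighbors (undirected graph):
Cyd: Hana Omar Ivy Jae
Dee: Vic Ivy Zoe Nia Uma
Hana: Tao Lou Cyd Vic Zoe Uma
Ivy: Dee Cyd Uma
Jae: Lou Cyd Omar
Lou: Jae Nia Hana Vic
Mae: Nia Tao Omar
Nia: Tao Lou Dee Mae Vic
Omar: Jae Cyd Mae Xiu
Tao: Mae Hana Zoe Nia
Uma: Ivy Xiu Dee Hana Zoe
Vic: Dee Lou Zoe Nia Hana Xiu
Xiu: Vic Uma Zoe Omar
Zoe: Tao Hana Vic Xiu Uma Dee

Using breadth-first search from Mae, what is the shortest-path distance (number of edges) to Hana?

Level 0: Mae
Level 1: Nia, Omar, Tao
Level 2: Cyd, Dee, Hana, Jae, Lou, Vic, Xiu, Zoe
Level 3: Ivy, Uma
Hana first appears at level 2.

2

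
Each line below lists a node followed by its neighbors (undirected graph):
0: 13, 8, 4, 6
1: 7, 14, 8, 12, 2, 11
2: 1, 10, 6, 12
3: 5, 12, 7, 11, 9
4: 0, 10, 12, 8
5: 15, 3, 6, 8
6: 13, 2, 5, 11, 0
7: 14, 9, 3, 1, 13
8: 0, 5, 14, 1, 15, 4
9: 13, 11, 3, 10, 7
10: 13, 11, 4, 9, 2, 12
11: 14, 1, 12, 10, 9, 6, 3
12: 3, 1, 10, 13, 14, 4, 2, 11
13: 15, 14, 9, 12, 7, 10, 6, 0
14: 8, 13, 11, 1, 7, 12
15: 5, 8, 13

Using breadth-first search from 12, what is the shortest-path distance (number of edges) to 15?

Level 0: 12
Level 1: 1, 2, 3, 4, 10, 11, 13, 14
Level 2: 0, 5, 6, 7, 8, 9, 15
15 first appears at level 2.

2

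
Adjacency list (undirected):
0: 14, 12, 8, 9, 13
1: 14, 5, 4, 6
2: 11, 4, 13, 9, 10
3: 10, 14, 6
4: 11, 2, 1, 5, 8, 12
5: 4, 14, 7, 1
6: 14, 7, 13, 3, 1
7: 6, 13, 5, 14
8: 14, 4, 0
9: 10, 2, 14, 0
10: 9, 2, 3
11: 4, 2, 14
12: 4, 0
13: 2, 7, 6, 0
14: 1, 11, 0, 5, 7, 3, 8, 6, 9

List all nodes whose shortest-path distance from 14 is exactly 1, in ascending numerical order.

0, 1, 3, 5, 6, 7, 8, 9, 11

Level 0: 14
Level 1: 0, 1, 3, 5, 6, 7, 8, 9, 11
Level 2: 2, 4, 10, 12, 13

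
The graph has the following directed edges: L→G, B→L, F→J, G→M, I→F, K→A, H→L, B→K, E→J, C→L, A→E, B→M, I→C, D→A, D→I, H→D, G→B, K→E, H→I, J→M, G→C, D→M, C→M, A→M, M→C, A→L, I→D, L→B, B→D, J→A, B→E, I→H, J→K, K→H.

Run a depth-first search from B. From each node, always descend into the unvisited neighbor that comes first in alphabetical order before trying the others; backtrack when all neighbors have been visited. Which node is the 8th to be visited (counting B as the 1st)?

I

Visit B
B → D
D → A
A → E
E → J
J → K
K → H
H → I
I → C
C → L
L → G
G → M
I → F

Visit order: B, D, A, E, J, K, H, I, C, L, G, M, F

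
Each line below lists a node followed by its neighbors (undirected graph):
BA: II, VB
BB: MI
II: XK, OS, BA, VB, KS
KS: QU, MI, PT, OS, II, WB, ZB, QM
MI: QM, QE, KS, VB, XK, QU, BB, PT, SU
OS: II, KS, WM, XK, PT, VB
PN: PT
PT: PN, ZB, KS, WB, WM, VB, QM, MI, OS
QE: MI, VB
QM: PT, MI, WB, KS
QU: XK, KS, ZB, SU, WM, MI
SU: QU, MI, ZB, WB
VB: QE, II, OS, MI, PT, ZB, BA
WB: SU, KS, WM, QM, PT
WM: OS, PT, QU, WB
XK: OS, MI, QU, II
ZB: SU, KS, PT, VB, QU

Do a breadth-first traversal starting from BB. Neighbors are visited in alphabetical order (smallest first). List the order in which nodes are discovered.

Visit BB; enqueue MI → queue [MI]
Visit MI; enqueue KS, PT, QE, QM, QU, SU, VB, XK → queue [KS, PT, QE, QM, QU, SU, VB, XK]
Visit KS; enqueue II, OS, WB, ZB → queue [PT, QE, QM, QU, SU, VB, XK, II, OS, WB, ZB]
Visit PT; enqueue PN, WM → queue [QE, QM, QU, SU, VB, XK, II, OS, WB, ZB, PN, WM]
Visit QE → queue [QM, QU, SU, VB, XK, II, OS, WB, ZB, PN, WM]
Visit QM → queue [QU, SU, VB, XK, II, OS, WB, ZB, PN, WM]
Visit QU → queue [SU, VB, XK, II, OS, WB, ZB, PN, WM]
Visit SU → queue [VB, XK, II, OS, WB, ZB, PN, WM]
Visit VB; enqueue BA → queue [XK, II, OS, WB, ZB, PN, WM, BA]
Visit XK → queue [II, OS, WB, ZB, PN, WM, BA]
Visit II → queue [OS, WB, ZB, PN, WM, BA]
Visit OS → queue [WB, ZB, PN, WM, BA]
Visit WB → queue [ZB, PN, WM, BA]
Visit ZB → queue [PN, WM, BA]
Visit PN → queue [WM, BA]
Visit WM → queue [BA]
Visit BA → queue []

BB MI KS PT QE QM QU SU VB XK II OS WB ZB PN WM BA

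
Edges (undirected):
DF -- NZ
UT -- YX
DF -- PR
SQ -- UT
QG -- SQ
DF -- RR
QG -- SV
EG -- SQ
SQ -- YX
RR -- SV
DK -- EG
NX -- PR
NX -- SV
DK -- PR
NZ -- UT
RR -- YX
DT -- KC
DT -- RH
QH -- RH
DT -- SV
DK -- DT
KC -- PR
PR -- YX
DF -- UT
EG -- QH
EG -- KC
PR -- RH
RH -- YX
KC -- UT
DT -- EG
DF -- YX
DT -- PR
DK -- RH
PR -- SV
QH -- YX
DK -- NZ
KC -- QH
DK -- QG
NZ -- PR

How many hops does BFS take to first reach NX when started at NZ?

Level 0: NZ
Level 1: DF, DK, PR, UT
Level 2: DT, EG, KC, NX, QG, RH, RR, SQ, SV, YX
Level 3: QH
NX first appears at level 2.

2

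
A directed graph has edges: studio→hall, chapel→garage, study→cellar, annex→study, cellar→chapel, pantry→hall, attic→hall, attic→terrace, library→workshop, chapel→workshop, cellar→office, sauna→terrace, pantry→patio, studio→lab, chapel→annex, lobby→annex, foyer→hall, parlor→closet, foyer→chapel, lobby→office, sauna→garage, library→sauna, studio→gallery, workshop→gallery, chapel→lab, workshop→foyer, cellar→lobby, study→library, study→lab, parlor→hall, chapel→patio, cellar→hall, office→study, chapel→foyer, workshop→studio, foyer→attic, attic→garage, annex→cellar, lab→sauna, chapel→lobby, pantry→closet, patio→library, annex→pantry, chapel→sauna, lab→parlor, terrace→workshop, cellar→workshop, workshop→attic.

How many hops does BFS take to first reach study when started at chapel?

2

Level 0: chapel
Level 1: annex, foyer, garage, lab, lobby, patio, sauna, workshop
Level 2: attic, cellar, gallery, hall, library, office, pantry, parlor, studio, study, terrace
Level 3: closet
study first appears at level 2.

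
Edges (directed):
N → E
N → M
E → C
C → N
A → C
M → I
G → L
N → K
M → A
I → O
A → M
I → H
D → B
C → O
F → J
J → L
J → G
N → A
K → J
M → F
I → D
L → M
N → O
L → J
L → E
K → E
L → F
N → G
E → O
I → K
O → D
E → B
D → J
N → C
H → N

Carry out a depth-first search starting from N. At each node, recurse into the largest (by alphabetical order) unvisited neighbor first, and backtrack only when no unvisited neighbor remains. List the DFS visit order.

N → O → D → J → L → M → I → K → E → C → B → H → F → A → G

Visit N
N → O
O → D
D → J
J → L
L → M
M → I
I → K
K → E
E → C
E → B
I → H
M → F
M → A
J → G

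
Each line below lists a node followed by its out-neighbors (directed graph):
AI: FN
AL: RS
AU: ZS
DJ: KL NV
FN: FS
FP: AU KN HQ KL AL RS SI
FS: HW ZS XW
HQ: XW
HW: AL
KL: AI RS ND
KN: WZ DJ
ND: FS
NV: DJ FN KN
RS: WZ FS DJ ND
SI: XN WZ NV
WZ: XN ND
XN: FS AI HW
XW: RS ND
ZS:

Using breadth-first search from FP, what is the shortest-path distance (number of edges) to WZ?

Level 0: FP
Level 1: AL, AU, HQ, KL, KN, RS, SI
Level 2: AI, DJ, FS, ND, NV, WZ, XN, XW, ZS
Level 3: FN, HW
WZ first appears at level 2.

2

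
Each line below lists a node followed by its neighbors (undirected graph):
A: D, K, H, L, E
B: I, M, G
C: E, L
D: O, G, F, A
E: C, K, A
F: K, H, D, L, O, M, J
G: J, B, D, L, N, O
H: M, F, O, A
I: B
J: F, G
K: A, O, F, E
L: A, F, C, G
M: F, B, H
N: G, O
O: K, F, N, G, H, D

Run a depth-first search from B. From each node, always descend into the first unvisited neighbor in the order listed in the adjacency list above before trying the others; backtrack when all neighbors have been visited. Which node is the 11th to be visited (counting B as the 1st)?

J

Visit B
B → I
B → M
M → F
F → K
K → A
A → D
D → O
O → N
N → G
G → J
G → L
L → C
C → E
O → H

Visit order: B, I, M, F, K, A, D, O, N, G, J, L, C, E, H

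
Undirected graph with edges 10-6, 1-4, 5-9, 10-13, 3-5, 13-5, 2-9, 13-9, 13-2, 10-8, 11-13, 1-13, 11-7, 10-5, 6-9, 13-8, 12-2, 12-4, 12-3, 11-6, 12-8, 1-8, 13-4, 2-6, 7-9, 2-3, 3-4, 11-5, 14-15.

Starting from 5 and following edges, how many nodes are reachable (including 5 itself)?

13

BFS from 5 visits: 5, 3, 9, 10, 11, 13, 2, 4, 12, 6, 7, 8, 1
Reachable nodes: 13 of 15 total.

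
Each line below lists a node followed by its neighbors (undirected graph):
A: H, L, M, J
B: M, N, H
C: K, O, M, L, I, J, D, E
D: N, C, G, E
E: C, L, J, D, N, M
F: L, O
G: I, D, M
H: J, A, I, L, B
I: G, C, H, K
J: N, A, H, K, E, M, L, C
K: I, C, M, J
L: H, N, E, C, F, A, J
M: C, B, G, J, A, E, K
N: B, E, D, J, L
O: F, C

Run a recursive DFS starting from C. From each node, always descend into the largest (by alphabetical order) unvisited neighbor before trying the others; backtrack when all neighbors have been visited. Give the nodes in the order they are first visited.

Visit C
C → O
O → F
F → L
L → N
N → J
J → M
M → K
K → I
I → H
H → B
H → A
I → G
G → D
D → E

C → O → F → L → N → J → M → K → I → H → B → A → G → D → E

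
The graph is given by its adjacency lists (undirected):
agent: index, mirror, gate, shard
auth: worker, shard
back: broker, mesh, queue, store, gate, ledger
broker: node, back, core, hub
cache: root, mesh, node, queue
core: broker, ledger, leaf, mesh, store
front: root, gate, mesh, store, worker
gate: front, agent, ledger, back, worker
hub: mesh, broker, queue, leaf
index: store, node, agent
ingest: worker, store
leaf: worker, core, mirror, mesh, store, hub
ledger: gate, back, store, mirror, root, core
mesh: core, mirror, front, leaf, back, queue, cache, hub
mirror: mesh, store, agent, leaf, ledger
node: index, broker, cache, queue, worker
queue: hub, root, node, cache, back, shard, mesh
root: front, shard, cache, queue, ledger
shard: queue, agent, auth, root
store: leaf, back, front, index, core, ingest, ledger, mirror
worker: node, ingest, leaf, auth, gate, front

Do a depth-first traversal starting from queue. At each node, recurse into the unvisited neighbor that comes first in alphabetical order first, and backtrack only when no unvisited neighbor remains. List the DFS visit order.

Visit queue
queue → back
back → broker
broker → core
core → leaf
leaf → hub
hub → mesh
mesh → cache
cache → node
node → index
index → agent
agent → gate
gate → front
front → root
root → ledger
ledger → mirror
mirror → store
store → ingest
ingest → worker
worker → auth
auth → shard

queue, back, broker, core, leaf, hub, mesh, cache, node, index, agent, gate, front, root, ledger, mirror, store, ingest, worker, auth, shard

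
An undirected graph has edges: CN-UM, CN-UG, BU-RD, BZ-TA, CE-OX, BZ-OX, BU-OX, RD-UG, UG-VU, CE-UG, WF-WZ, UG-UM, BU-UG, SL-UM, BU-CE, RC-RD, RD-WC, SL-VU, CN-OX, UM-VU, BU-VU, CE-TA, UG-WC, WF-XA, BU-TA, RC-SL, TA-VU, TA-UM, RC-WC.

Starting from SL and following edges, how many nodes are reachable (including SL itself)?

13

BFS from SL visits: SL, VU, UM, RC, UG, TA, BU, CN, WC, RD, CE, BZ, OX
Reachable nodes: 13 of 16 total.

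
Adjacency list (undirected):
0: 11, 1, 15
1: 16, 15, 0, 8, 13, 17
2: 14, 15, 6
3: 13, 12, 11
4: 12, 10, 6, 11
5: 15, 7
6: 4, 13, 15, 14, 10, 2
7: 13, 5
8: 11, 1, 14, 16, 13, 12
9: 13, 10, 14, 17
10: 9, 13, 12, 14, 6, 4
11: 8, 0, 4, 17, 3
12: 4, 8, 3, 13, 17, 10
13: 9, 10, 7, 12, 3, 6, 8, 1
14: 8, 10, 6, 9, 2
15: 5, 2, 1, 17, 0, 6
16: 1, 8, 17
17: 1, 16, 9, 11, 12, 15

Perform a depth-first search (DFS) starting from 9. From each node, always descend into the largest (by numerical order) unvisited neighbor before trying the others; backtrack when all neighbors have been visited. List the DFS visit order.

Visit 9
9 → 17
17 → 16
16 → 8
8 → 14
14 → 10
10 → 13
13 → 12
12 → 4
4 → 11
11 → 3
11 → 0
0 → 15
15 → 6
6 → 2
15 → 5
5 → 7
15 → 1

9 → 17 → 16 → 8 → 14 → 10 → 13 → 12 → 4 → 11 → 3 → 0 → 15 → 6 → 2 → 5 → 7 → 1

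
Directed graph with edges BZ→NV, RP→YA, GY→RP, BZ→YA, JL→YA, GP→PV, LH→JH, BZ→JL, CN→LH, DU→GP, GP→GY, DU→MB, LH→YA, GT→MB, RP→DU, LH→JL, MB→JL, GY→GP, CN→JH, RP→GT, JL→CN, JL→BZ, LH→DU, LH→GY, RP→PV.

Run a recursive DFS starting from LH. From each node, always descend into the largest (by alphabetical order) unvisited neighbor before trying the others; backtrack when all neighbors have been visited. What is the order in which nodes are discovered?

LH, YA, JL, CN, JH, BZ, NV, GY, RP, PV, GT, MB, DU, GP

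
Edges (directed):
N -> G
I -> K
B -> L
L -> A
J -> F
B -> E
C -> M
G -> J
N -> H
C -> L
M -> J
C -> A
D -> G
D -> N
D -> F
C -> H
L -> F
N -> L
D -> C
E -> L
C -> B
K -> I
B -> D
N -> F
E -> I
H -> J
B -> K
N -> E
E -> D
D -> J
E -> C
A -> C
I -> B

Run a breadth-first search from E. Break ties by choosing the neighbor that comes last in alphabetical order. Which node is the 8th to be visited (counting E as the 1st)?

K

Visit E; enqueue L, I, D, C → queue [L, I, D, C]
Visit L; enqueue F, A → queue [I, D, C, F, A]
Visit I; enqueue K, B → queue [D, C, F, A, K, B]
Visit D; enqueue N, J, G → queue [C, F, A, K, B, N, J, G]
Visit C; enqueue M, H → queue [F, A, K, B, N, J, G, M, H]
Visit F → queue [A, K, B, N, J, G, M, H]
Visit A → queue [K, B, N, J, G, M, H]
Visit K → queue [B, N, J, G, M, H]
Visit B → queue [N, J, G, M, H]
Visit N → queue [J, G, M, H]
Visit J → queue [G, M, H]
Visit G → queue [M, H]
Visit M → queue [H]
Visit H → queue []

Visit order: E, L, I, D, C, F, A, K, B, N, J, G, M, H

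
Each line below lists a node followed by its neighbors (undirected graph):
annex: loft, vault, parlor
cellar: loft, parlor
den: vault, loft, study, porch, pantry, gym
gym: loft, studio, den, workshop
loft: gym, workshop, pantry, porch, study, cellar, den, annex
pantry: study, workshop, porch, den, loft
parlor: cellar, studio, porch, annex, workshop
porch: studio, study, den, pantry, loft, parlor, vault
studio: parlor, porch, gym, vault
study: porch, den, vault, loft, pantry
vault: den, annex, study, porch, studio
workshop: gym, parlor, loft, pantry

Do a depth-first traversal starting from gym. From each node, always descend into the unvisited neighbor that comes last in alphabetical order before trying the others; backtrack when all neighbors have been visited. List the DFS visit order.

gym workshop parlor studio vault study porch pantry loft den cellar annex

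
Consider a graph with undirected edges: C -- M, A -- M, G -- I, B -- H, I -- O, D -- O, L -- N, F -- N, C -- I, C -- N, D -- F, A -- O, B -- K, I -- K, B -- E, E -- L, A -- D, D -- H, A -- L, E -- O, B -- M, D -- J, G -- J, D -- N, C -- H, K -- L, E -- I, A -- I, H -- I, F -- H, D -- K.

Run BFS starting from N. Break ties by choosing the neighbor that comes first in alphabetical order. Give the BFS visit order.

Visit N; enqueue C, D, F, L → queue [C, D, F, L]
Visit C; enqueue H, I, M → queue [D, F, L, H, I, M]
Visit D; enqueue A, J, K, O → queue [F, L, H, I, M, A, J, K, O]
Visit F → queue [L, H, I, M, A, J, K, O]
Visit L; enqueue E → queue [H, I, M, A, J, K, O, E]
Visit H; enqueue B → queue [I, M, A, J, K, O, E, B]
Visit I; enqueue G → queue [M, A, J, K, O, E, B, G]
Visit M → queue [A, J, K, O, E, B, G]
Visit A → queue [J, K, O, E, B, G]
Visit J → queue [K, O, E, B, G]
Visit K → queue [O, E, B, G]
Visit O → queue [E, B, G]
Visit E → queue [B, G]
Visit B → queue [G]
Visit G → queue []

N -> C -> D -> F -> L -> H -> I -> M -> A -> J -> K -> O -> E -> B -> G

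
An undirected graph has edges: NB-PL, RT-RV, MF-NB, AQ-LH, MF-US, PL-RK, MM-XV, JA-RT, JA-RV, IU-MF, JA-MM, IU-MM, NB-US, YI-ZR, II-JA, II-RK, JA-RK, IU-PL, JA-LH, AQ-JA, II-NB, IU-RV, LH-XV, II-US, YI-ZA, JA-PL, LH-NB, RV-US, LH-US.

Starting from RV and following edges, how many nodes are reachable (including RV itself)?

BFS from RV visits: RV, US, RT, JA, IU, NB, MF, LH, II, RK, PL, MM, AQ, XV
Reachable nodes: 14 of 17 total.

14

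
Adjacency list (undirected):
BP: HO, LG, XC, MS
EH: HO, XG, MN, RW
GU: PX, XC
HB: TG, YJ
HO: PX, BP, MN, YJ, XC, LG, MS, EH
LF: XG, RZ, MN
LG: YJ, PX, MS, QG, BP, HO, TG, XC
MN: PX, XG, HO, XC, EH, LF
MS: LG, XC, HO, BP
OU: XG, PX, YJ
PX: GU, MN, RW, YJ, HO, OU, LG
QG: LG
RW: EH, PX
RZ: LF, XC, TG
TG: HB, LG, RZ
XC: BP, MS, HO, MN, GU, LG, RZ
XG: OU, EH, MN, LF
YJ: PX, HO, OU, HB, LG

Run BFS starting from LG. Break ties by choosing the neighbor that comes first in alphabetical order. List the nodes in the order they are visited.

Visit LG; enqueue BP, HO, MS, PX, QG, TG, XC, YJ → queue [BP, HO, MS, PX, QG, TG, XC, YJ]
Visit BP → queue [HO, MS, PX, QG, TG, XC, YJ]
Visit HO; enqueue EH, MN → queue [MS, PX, QG, TG, XC, YJ, EH, MN]
Visit MS → queue [PX, QG, TG, XC, YJ, EH, MN]
Visit PX; enqueue GU, OU, RW → queue [QG, TG, XC, YJ, EH, MN, GU, OU, RW]
Visit QG → queue [TG, XC, YJ, EH, MN, GU, OU, RW]
Visit TG; enqueue HB, RZ → queue [XC, YJ, EH, MN, GU, OU, RW, HB, RZ]
Visit XC → queue [YJ, EH, MN, GU, OU, RW, HB, RZ]
Visit YJ → queue [EH, MN, GU, OU, RW, HB, RZ]
Visit EH; enqueue XG → queue [MN, GU, OU, RW, HB, RZ, XG]
Visit MN; enqueue LF → queue [GU, OU, RW, HB, RZ, XG, LF]
Visit GU → queue [OU, RW, HB, RZ, XG, LF]
Visit OU → queue [RW, HB, RZ, XG, LF]
Visit RW → queue [HB, RZ, XG, LF]
Visit HB → queue [RZ, XG, LF]
Visit RZ → queue [XG, LF]
Visit XG → queue [LF]
Visit LF → queue []

LG -> BP -> HO -> MS -> PX -> QG -> TG -> XC -> YJ -> EH -> MN -> GU -> OU -> RW -> HB -> RZ -> XG -> LF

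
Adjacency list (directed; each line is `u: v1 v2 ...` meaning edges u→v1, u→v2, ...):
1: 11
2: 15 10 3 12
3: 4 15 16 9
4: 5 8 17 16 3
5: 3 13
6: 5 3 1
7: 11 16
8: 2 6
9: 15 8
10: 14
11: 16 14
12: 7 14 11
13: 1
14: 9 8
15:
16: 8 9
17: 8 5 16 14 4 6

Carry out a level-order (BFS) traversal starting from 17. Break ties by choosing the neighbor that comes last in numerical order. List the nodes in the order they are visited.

Visit 17; enqueue 16, 14, 8, 6, 5, 4 → queue [16, 14, 8, 6, 5, 4]
Visit 16; enqueue 9 → queue [14, 8, 6, 5, 4, 9]
Visit 14 → queue [8, 6, 5, 4, 9]
Visit 8; enqueue 2 → queue [6, 5, 4, 9, 2]
Visit 6; enqueue 3, 1 → queue [5, 4, 9, 2, 3, 1]
Visit 5; enqueue 13 → queue [4, 9, 2, 3, 1, 13]
Visit 4 → queue [9, 2, 3, 1, 13]
Visit 9; enqueue 15 → queue [2, 3, 1, 13, 15]
Visit 2; enqueue 12, 10 → queue [3, 1, 13, 15, 12, 10]
Visit 3 → queue [1, 13, 15, 12, 10]
Visit 1; enqueue 11 → queue [13, 15, 12, 10, 11]
Visit 13 → queue [15, 12, 10, 11]
Visit 15 → queue [12, 10, 11]
Visit 12; enqueue 7 → queue [10, 11, 7]
Visit 10 → queue [11, 7]
Visit 11 → queue [7]
Visit 7 → queue []

17, 16, 14, 8, 6, 5, 4, 9, 2, 3, 1, 13, 15, 12, 10, 11, 7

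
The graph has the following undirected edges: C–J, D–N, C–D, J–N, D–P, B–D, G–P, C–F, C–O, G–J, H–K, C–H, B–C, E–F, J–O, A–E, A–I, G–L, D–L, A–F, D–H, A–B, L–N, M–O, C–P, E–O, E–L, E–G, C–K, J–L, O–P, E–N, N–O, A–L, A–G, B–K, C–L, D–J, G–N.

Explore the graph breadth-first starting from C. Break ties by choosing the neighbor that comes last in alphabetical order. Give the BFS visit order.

Visit C; enqueue P, O, L, K, J, H, F, D, B → queue [P, O, L, K, J, H, F, D, B]
Visit P; enqueue G → queue [O, L, K, J, H, F, D, B, G]
Visit O; enqueue N, M, E → queue [L, K, J, H, F, D, B, G, N, M, E]
Visit L; enqueue A → queue [K, J, H, F, D, B, G, N, M, E, A]
Visit K → queue [J, H, F, D, B, G, N, M, E, A]
Visit J → queue [H, F, D, B, G, N, M, E, A]
Visit H → queue [F, D, B, G, N, M, E, A]
Visit F → queue [D, B, G, N, M, E, A]
Visit D → queue [B, G, N, M, E, A]
Visit B → queue [G, N, M, E, A]
Visit G → queue [N, M, E, A]
Visit N → queue [M, E, A]
Visit M → queue [E, A]
Visit E → queue [A]
Visit A; enqueue I → queue [I]
Visit I → queue []

C, P, O, L, K, J, H, F, D, B, G, N, M, E, A, I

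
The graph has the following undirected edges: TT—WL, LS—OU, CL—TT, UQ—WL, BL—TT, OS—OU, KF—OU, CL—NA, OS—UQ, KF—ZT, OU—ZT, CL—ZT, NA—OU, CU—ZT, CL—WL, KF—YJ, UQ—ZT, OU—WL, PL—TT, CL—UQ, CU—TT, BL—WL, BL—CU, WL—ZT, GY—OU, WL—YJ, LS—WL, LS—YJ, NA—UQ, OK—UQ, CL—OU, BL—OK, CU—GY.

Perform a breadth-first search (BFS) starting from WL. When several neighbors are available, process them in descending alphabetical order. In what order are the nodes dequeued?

Visit WL; enqueue ZT, YJ, UQ, TT, OU, LS, CL, BL → queue [ZT, YJ, UQ, TT, OU, LS, CL, BL]
Visit ZT; enqueue KF, CU → queue [YJ, UQ, TT, OU, LS, CL, BL, KF, CU]
Visit YJ → queue [UQ, TT, OU, LS, CL, BL, KF, CU]
Visit UQ; enqueue OS, OK, NA → queue [TT, OU, LS, CL, BL, KF, CU, OS, OK, NA]
Visit TT; enqueue PL → queue [OU, LS, CL, BL, KF, CU, OS, OK, NA, PL]
Visit OU; enqueue GY → queue [LS, CL, BL, KF, CU, OS, OK, NA, PL, GY]
Visit LS → queue [CL, BL, KF, CU, OS, OK, NA, PL, GY]
Visit CL → queue [BL, KF, CU, OS, OK, NA, PL, GY]
Visit BL → queue [KF, CU, OS, OK, NA, PL, GY]
Visit KF → queue [CU, OS, OK, NA, PL, GY]
Visit CU → queue [OS, OK, NA, PL, GY]
Visit OS → queue [OK, NA, PL, GY]
Visit OK → queue [NA, PL, GY]
Visit NA → queue [PL, GY]
Visit PL → queue [GY]
Visit GY → queue []

WL -> ZT -> YJ -> UQ -> TT -> OU -> LS -> CL -> BL -> KF -> CU -> OS -> OK -> NA -> PL -> GY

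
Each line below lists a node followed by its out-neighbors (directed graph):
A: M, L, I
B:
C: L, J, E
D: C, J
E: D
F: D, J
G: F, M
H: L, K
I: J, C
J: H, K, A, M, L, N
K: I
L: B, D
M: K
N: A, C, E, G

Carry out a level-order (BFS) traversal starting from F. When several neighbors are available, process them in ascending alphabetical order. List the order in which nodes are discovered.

Visit F; enqueue D, J → queue [D, J]
Visit D; enqueue C → queue [J, C]
Visit J; enqueue A, H, K, L, M, N → queue [C, A, H, K, L, M, N]
Visit C; enqueue E → queue [A, H, K, L, M, N, E]
Visit A; enqueue I → queue [H, K, L, M, N, E, I]
Visit H → queue [K, L, M, N, E, I]
Visit K → queue [L, M, N, E, I]
Visit L; enqueue B → queue [M, N, E, I, B]
Visit M → queue [N, E, I, B]
Visit N; enqueue G → queue [E, I, B, G]
Visit E → queue [I, B, G]
Visit I → queue [B, G]
Visit B → queue [G]
Visit G → queue []

F D J C A H K L M N E I B G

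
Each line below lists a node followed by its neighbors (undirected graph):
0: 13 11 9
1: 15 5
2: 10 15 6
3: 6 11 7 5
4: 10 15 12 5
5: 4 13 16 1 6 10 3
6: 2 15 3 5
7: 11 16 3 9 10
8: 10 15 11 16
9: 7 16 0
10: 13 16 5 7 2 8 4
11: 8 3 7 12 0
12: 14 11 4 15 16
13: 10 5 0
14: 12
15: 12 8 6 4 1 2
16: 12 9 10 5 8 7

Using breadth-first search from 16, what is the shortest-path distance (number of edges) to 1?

2

Level 0: 16
Level 1: 5, 7, 8, 9, 10, 12
Level 2: 0, 1, 2, 3, 4, 6, 11, 13, 14, 15
1 first appears at level 2.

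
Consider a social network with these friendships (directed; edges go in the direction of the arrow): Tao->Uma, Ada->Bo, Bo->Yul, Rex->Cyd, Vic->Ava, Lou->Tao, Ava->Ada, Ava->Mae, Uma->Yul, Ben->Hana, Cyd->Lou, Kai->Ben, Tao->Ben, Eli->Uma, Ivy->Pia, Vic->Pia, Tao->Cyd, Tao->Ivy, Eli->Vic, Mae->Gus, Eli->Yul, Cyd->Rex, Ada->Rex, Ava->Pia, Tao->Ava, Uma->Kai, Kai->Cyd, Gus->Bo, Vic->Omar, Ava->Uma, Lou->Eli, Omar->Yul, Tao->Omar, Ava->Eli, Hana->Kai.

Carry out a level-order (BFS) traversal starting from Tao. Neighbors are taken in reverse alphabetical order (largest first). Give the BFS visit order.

Tao -> Uma -> Omar -> Ivy -> Cyd -> Ben -> Ava -> Yul -> Kai -> Pia -> Rex -> Lou -> Hana -> Mae -> Eli -> Ada -> Gus -> Vic -> Bo

Visit Tao; enqueue Uma, Omar, Ivy, Cyd, Ben, Ava → queue [Uma, Omar, Ivy, Cyd, Ben, Ava]
Visit Uma; enqueue Yul, Kai → queue [Omar, Ivy, Cyd, Ben, Ava, Yul, Kai]
Visit Omar → queue [Ivy, Cyd, Ben, Ava, Yul, Kai]
Visit Ivy; enqueue Pia → queue [Cyd, Ben, Ava, Yul, Kai, Pia]
Visit Cyd; enqueue Rex, Lou → queue [Ben, Ava, Yul, Kai, Pia, Rex, Lou]
Visit Ben; enqueue Hana → queue [Ava, Yul, Kai, Pia, Rex, Lou, Hana]
Visit Ava; enqueue Mae, Eli, Ada → queue [Yul, Kai, Pia, Rex, Lou, Hana, Mae, Eli, Ada]
Visit Yul → queue [Kai, Pia, Rex, Lou, Hana, Mae, Eli, Ada]
Visit Kai → queue [Pia, Rex, Lou, Hana, Mae, Eli, Ada]
Visit Pia → queue [Rex, Lou, Hana, Mae, Eli, Ada]
Visit Rex → queue [Lou, Hana, Mae, Eli, Ada]
Visit Lou → queue [Hana, Mae, Eli, Ada]
Visit Hana → queue [Mae, Eli, Ada]
Visit Mae; enqueue Gus → queue [Eli, Ada, Gus]
Visit Eli; enqueue Vic → queue [Ada, Gus, Vic]
Visit Ada; enqueue Bo → queue [Gus, Vic, Bo]
Visit Gus → queue [Vic, Bo]
Visit Vic → queue [Bo]
Visit Bo → queue []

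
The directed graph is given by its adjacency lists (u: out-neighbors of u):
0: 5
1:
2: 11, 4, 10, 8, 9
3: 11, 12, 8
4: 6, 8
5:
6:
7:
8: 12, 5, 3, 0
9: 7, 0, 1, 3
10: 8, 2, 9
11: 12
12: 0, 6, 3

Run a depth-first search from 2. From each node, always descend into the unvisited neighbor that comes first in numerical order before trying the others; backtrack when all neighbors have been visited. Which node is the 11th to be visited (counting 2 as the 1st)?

Visit 2
2 → 4
4 → 6
4 → 8
8 → 0
0 → 5
8 → 3
3 → 11
11 → 12
2 → 9
9 → 1
9 → 7
2 → 10

Visit order: 2, 4, 6, 8, 0, 5, 3, 11, 12, 9, 1, 7, 10

1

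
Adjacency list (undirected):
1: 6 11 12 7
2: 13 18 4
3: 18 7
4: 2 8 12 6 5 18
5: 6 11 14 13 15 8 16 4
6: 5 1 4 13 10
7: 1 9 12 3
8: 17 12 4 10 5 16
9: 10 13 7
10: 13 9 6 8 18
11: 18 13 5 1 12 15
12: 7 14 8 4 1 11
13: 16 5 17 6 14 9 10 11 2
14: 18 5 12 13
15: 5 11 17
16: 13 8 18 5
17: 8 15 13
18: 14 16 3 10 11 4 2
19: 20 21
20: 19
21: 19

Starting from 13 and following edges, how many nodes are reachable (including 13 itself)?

18

BFS from 13 visits: 13, 2, 5, 6, 9, 10, 11, 14, 16, 17, 4, 18, 8, 15, 1, 7, 12, 3
Reachable nodes: 18 of 21 total.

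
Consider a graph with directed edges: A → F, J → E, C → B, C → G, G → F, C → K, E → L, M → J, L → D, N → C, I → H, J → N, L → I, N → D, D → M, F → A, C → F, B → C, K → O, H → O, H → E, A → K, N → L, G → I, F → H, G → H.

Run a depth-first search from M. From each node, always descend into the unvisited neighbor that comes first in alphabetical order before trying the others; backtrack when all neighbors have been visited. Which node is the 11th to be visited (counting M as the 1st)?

B

Visit M
M → J
J → E
E → L
L → D
L → I
I → H
H → O
J → N
N → C
C → B
C → F
F → A
A → K
C → G

Visit order: M, J, E, L, D, I, H, O, N, C, B, F, A, K, G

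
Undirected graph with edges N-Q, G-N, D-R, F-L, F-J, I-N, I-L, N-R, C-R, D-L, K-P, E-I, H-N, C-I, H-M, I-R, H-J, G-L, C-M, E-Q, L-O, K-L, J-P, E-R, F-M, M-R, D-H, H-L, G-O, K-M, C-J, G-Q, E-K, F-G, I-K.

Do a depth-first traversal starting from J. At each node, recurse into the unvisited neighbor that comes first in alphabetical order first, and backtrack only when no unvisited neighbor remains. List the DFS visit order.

J → C → I → E → K → L → D → H → M → F → G → N → Q → R → O → P

Visit J
J → C
C → I
I → E
E → K
K → L
L → D
D → H
H → M
M → F
F → G
G → N
N → Q
N → R
G → O
K → P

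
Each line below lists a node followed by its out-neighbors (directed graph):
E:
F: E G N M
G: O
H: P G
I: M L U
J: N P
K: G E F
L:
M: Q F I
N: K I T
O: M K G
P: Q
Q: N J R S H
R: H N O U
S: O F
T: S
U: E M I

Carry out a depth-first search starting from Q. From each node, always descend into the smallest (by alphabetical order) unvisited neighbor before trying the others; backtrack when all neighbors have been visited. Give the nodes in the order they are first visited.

Q → H → G → O → K → E → F → M → I → L → U → N → T → S → P → J → R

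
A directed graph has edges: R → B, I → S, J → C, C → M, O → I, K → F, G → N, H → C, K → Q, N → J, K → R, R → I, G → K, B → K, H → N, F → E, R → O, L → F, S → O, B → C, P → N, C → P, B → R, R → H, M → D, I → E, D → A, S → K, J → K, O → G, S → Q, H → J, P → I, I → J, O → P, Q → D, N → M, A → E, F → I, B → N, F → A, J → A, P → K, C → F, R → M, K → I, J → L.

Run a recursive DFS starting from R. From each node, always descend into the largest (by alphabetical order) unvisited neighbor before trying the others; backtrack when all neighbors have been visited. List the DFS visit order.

Visit R
R → O
O → P
P → N
N → M
M → D
D → A
A → E
N → J
J → L
L → F
F → I
I → S
S → Q
S → K
J → C
O → G
R → H
R → B

R, O, P, N, M, D, A, E, J, L, F, I, S, Q, K, C, G, H, B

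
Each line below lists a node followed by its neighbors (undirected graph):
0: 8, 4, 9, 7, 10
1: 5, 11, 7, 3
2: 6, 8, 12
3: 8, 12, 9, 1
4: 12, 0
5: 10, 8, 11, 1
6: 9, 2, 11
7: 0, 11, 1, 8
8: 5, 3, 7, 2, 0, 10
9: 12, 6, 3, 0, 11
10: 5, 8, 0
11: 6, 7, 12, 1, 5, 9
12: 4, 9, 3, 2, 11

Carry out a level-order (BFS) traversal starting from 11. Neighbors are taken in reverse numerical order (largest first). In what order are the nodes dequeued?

11 -> 12 -> 9 -> 7 -> 6 -> 5 -> 1 -> 4 -> 3 -> 2 -> 0 -> 8 -> 10

Visit 11; enqueue 12, 9, 7, 6, 5, 1 → queue [12, 9, 7, 6, 5, 1]
Visit 12; enqueue 4, 3, 2 → queue [9, 7, 6, 5, 1, 4, 3, 2]
Visit 9; enqueue 0 → queue [7, 6, 5, 1, 4, 3, 2, 0]
Visit 7; enqueue 8 → queue [6, 5, 1, 4, 3, 2, 0, 8]
Visit 6 → queue [5, 1, 4, 3, 2, 0, 8]
Visit 5; enqueue 10 → queue [1, 4, 3, 2, 0, 8, 10]
Visit 1 → queue [4, 3, 2, 0, 8, 10]
Visit 4 → queue [3, 2, 0, 8, 10]
Visit 3 → queue [2, 0, 8, 10]
Visit 2 → queue [0, 8, 10]
Visit 0 → queue [8, 10]
Visit 8 → queue [10]
Visit 10 → queue []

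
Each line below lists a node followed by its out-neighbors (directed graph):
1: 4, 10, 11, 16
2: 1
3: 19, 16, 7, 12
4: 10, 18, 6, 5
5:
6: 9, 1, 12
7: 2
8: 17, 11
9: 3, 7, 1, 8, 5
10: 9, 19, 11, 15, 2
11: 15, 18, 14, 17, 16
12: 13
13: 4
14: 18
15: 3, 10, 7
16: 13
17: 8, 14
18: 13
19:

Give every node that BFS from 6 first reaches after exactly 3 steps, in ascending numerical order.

2, 14, 15, 17, 18, 19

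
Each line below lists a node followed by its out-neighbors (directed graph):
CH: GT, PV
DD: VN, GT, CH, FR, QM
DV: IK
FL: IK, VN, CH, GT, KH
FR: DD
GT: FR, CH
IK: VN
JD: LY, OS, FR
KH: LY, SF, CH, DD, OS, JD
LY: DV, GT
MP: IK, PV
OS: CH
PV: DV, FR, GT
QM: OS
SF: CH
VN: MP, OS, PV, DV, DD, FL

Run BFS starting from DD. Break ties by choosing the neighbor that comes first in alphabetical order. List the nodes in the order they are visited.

DD, CH, FR, GT, QM, VN, PV, OS, DV, FL, MP, IK, KH, JD, LY, SF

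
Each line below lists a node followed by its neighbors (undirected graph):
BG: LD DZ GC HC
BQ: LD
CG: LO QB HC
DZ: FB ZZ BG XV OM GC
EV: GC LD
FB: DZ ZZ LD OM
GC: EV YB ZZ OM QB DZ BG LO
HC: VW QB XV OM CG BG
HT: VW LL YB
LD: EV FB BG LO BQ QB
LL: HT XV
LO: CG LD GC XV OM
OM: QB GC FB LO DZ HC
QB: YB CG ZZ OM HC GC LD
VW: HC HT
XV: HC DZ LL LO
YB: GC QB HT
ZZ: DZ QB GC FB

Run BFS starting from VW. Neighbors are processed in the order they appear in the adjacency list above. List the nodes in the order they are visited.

VW -> HC -> HT -> QB -> XV -> OM -> CG -> BG -> LL -> YB -> ZZ -> GC -> LD -> DZ -> LO -> FB -> EV -> BQ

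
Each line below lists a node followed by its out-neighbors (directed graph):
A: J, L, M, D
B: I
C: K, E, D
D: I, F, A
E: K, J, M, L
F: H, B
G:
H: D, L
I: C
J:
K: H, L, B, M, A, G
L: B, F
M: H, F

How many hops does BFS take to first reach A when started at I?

3

Level 0: I
Level 1: C
Level 2: D, E, K
Level 3: A, B, F, G, H, J, L, M
A first appears at level 3.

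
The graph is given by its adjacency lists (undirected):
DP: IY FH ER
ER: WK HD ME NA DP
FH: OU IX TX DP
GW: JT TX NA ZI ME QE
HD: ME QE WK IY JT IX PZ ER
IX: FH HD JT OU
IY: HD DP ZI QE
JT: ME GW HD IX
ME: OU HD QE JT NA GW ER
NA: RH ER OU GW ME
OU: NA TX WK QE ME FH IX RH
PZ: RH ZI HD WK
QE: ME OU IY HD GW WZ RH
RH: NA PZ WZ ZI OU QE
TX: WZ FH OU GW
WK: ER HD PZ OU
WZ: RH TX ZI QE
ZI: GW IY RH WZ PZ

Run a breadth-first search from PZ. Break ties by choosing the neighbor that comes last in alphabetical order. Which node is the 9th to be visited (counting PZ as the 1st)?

OU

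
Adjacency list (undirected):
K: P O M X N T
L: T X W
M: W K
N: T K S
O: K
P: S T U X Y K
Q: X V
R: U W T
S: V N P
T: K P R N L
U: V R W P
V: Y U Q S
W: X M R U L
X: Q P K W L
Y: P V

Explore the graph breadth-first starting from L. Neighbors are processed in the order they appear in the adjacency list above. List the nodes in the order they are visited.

L, T, X, W, K, P, R, N, Q, M, U, O, S, Y, V

Visit L; enqueue T, X, W → queue [T, X, W]
Visit T; enqueue K, P, R, N → queue [X, W, K, P, R, N]
Visit X; enqueue Q → queue [W, K, P, R, N, Q]
Visit W; enqueue M, U → queue [K, P, R, N, Q, M, U]
Visit K; enqueue O → queue [P, R, N, Q, M, U, O]
Visit P; enqueue S, Y → queue [R, N, Q, M, U, O, S, Y]
Visit R → queue [N, Q, M, U, O, S, Y]
Visit N → queue [Q, M, U, O, S, Y]
Visit Q; enqueue V → queue [M, U, O, S, Y, V]
Visit M → queue [U, O, S, Y, V]
Visit U → queue [O, S, Y, V]
Visit O → queue [S, Y, V]
Visit S → queue [Y, V]
Visit Y → queue [V]
Visit V → queue []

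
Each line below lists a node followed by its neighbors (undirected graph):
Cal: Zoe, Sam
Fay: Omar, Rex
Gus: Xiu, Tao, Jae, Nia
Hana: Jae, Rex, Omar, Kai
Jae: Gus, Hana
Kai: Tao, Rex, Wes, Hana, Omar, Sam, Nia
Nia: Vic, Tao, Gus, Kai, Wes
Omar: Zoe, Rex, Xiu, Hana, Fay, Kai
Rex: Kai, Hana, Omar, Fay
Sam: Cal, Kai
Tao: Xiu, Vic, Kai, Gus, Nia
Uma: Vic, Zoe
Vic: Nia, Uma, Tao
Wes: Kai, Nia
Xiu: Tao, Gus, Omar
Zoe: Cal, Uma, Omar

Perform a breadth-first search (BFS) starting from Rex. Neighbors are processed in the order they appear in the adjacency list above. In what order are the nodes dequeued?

Rex → Kai → Hana → Omar → Fay → Tao → Wes → Sam → Nia → Jae → Zoe → Xiu → Vic → Gus → Cal → Uma

Visit Rex; enqueue Kai, Hana, Omar, Fay → queue [Kai, Hana, Omar, Fay]
Visit Kai; enqueue Tao, Wes, Sam, Nia → queue [Hana, Omar, Fay, Tao, Wes, Sam, Nia]
Visit Hana; enqueue Jae → queue [Omar, Fay, Tao, Wes, Sam, Nia, Jae]
Visit Omar; enqueue Zoe, Xiu → queue [Fay, Tao, Wes, Sam, Nia, Jae, Zoe, Xiu]
Visit Fay → queue [Tao, Wes, Sam, Nia, Jae, Zoe, Xiu]
Visit Tao; enqueue Vic, Gus → queue [Wes, Sam, Nia, Jae, Zoe, Xiu, Vic, Gus]
Visit Wes → queue [Sam, Nia, Jae, Zoe, Xiu, Vic, Gus]
Visit Sam; enqueue Cal → queue [Nia, Jae, Zoe, Xiu, Vic, Gus, Cal]
Visit Nia → queue [Jae, Zoe, Xiu, Vic, Gus, Cal]
Visit Jae → queue [Zoe, Xiu, Vic, Gus, Cal]
Visit Zoe; enqueue Uma → queue [Xiu, Vic, Gus, Cal, Uma]
Visit Xiu → queue [Vic, Gus, Cal, Uma]
Visit Vic → queue [Gus, Cal, Uma]
Visit Gus → queue [Cal, Uma]
Visit Cal → queue [Uma]
Visit Uma → queue []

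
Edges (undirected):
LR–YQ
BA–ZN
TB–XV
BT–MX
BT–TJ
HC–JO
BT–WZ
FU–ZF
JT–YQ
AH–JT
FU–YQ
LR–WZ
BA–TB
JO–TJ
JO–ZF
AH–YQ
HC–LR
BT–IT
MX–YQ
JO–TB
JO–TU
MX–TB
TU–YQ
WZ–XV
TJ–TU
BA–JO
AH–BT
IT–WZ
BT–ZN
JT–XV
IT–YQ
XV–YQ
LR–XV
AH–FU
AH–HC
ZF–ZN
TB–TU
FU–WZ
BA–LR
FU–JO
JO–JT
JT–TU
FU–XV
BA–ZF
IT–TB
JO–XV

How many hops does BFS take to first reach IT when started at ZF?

3

Level 0: ZF
Level 1: BA, FU, JO, ZN
Level 2: AH, BT, HC, JT, LR, TB, TJ, TU, WZ, XV, YQ
Level 3: IT, MX
IT first appears at level 3.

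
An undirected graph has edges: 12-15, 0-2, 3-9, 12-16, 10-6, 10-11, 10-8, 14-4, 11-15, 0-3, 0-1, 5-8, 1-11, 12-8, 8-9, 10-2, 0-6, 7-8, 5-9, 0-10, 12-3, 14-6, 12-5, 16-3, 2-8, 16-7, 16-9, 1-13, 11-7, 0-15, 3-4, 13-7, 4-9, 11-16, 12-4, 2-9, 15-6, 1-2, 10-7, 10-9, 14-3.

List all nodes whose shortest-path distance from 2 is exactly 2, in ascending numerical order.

3, 4, 5, 6, 7, 11, 12, 13, 15, 16

Level 0: 2
Level 1: 0, 1, 8, 9, 10
Level 2: 3, 4, 5, 6, 7, 11, 12, 13, 15, 16
Level 3: 14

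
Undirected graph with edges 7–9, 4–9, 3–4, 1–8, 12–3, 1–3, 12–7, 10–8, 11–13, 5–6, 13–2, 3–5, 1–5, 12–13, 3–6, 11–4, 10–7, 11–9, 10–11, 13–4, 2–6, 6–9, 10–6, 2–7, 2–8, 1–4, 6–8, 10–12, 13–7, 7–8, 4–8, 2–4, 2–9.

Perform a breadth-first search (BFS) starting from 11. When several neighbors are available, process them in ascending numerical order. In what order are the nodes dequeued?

Visit 11; enqueue 4, 9, 10, 13 → queue [4, 9, 10, 13]
Visit 4; enqueue 1, 2, 3, 8 → queue [9, 10, 13, 1, 2, 3, 8]
Visit 9; enqueue 6, 7 → queue [10, 13, 1, 2, 3, 8, 6, 7]
Visit 10; enqueue 12 → queue [13, 1, 2, 3, 8, 6, 7, 12]
Visit 13 → queue [1, 2, 3, 8, 6, 7, 12]
Visit 1; enqueue 5 → queue [2, 3, 8, 6, 7, 12, 5]
Visit 2 → queue [3, 8, 6, 7, 12, 5]
Visit 3 → queue [8, 6, 7, 12, 5]
Visit 8 → queue [6, 7, 12, 5]
Visit 6 → queue [7, 12, 5]
Visit 7 → queue [12, 5]
Visit 12 → queue [5]
Visit 5 → queue []

11, 4, 9, 10, 13, 1, 2, 3, 8, 6, 7, 12, 5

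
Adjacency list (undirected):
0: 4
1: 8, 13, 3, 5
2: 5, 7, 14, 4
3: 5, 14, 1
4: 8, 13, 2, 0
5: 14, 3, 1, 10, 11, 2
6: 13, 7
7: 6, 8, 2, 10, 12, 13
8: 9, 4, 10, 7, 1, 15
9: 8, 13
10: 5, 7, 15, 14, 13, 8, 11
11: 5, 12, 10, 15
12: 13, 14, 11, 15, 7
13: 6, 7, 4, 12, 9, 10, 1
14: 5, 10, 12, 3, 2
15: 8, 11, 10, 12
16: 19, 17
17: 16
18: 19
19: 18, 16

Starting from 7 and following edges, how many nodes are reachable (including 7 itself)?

BFS from 7 visits: 7, 2, 6, 8, 10, 12, 13, 4, 5, 14, 1, 9, 15, 11, 0, 3
Reachable nodes: 16 of 20 total.

16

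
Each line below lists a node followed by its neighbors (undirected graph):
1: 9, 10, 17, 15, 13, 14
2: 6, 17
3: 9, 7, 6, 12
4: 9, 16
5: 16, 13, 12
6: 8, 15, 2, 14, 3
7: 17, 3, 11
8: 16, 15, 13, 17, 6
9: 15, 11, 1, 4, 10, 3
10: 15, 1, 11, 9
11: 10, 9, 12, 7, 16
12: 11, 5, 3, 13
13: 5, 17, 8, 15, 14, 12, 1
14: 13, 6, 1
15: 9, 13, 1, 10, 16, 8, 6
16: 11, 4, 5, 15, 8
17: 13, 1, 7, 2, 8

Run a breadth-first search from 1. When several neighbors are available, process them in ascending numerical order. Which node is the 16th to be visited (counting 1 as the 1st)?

Visit 1; enqueue 9, 10, 13, 14, 15, 17 → queue [9, 10, 13, 14, 15, 17]
Visit 9; enqueue 3, 4, 11 → queue [10, 13, 14, 15, 17, 3, 4, 11]
Visit 10 → queue [13, 14, 15, 17, 3, 4, 11]
Visit 13; enqueue 5, 8, 12 → queue [14, 15, 17, 3, 4, 11, 5, 8, 12]
Visit 14; enqueue 6 → queue [15, 17, 3, 4, 11, 5, 8, 12, 6]
Visit 15; enqueue 16 → queue [17, 3, 4, 11, 5, 8, 12, 6, 16]
Visit 17; enqueue 2, 7 → queue [3, 4, 11, 5, 8, 12, 6, 16, 2, 7]
Visit 3 → queue [4, 11, 5, 8, 12, 6, 16, 2, 7]
Visit 4 → queue [11, 5, 8, 12, 6, 16, 2, 7]
Visit 11 → queue [5, 8, 12, 6, 16, 2, 7]
Visit 5 → queue [8, 12, 6, 16, 2, 7]
Visit 8 → queue [12, 6, 16, 2, 7]
Visit 12 → queue [6, 16, 2, 7]
Visit 6 → queue [16, 2, 7]
Visit 16 → queue [2, 7]
Visit 2 → queue [7]
Visit 7 → queue []

Visit order: 1, 9, 10, 13, 14, 15, 17, 3, 4, 11, 5, 8, 12, 6, 16, 2, 7

2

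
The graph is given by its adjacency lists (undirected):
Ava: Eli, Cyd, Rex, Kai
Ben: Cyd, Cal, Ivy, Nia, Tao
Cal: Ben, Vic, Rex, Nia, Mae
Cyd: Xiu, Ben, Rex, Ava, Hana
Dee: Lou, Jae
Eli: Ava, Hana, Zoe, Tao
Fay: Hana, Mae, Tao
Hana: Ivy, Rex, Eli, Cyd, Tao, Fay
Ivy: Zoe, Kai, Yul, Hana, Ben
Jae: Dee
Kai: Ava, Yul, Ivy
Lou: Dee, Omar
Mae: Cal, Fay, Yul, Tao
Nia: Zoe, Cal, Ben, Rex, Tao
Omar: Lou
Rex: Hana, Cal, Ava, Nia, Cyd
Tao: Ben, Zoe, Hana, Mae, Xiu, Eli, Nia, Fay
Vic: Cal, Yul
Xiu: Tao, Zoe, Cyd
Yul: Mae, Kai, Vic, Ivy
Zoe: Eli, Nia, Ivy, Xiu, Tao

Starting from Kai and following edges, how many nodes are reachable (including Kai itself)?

17

BFS from Kai visits: Kai, Ava, Yul, Ivy, Eli, Cyd, Rex, Mae, Vic, Zoe, Hana, Ben, Tao, Xiu, Cal, Nia, Fay
Reachable nodes: 17 of 21 total.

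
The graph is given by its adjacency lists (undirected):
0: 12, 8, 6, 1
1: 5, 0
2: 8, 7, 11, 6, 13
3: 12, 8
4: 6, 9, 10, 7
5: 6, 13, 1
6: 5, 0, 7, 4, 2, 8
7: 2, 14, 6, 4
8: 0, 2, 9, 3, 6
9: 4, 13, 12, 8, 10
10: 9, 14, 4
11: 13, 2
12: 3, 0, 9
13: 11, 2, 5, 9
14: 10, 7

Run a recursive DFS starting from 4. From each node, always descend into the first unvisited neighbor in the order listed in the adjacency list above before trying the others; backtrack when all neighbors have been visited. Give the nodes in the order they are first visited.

4, 6, 5, 13, 11, 2, 8, 0, 12, 3, 9, 10, 14, 7, 1

Visit 4
4 → 6
6 → 5
5 → 13
13 → 11
11 → 2
2 → 8
8 → 0
0 → 12
12 → 3
12 → 9
9 → 10
10 → 14
14 → 7
0 → 1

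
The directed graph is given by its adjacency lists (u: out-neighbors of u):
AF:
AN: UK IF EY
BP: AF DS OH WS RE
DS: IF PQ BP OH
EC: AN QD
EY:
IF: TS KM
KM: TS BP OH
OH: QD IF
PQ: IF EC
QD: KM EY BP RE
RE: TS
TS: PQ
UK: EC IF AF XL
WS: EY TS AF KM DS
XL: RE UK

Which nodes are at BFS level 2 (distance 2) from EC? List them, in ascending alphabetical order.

Level 0: EC
Level 1: AN, QD
Level 2: BP, EY, IF, KM, RE, UK
Level 3: AF, DS, OH, TS, WS, XL
Level 4: PQ

BP, EY, IF, KM, RE, UK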